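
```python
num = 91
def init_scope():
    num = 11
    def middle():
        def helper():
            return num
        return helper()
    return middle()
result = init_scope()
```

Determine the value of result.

Step 1: init_scope() defines num = 11. middle() and helper() have no local num.
Step 2: helper() checks local (none), enclosing middle() (none), enclosing init_scope() and finds num = 11.
Step 3: result = 11

The answer is 11.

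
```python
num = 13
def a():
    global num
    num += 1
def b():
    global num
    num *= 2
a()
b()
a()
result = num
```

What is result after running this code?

Step 1: num = 13.
Step 2: a(): num = 13 + 1 = 14.
Step 3: b(): num = 14 * 2 = 28.
Step 4: a(): num = 28 + 1 = 29

The answer is 29.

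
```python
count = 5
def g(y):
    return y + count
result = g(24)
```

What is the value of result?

Step 1: count = 5 is defined globally.
Step 2: g(24) uses parameter y = 24 and looks up count from global scope = 5.
Step 3: result = 24 + 5 = 29

The answer is 29.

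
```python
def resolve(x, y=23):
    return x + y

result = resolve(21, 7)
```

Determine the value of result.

Step 1: resolve(21, 7) overrides default y with 7.
Step 2: Returns 21 + 7 = 28.
Step 3: result = 28

The answer is 28.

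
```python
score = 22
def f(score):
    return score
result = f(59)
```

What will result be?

Step 1: Global score = 22.
Step 2: f(59) takes parameter score = 59, which shadows the global.
Step 3: result = 59

The answer is 59.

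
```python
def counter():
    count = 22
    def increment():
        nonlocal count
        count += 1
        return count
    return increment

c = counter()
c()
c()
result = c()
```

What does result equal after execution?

Step 1: counter() creates closure with count = 22.
Step 2: Each c() call increments count via nonlocal. After 3 calls: 22 + 3 = 25.
Step 3: result = 25

The answer is 25.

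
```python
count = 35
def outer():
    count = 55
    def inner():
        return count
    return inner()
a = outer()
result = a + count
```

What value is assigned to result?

Step 1: outer() has local count = 55. inner() reads from enclosing.
Step 2: outer() returns 55. Global count = 35 unchanged.
Step 3: result = 55 + 35 = 90

The answer is 90.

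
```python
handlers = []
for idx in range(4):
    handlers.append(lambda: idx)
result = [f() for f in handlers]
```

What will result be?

Step 1: All 4 lambdas share the same variable idx.
Step 2: After the loop, idx = 3.
Step 3: Each call returns 3. result = [3, 3, 3, 3]

The answer is [3, 3, 3, 3].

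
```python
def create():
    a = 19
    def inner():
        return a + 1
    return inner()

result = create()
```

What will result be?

Step 1: create() defines a = 19.
Step 2: inner() reads a = 19 from enclosing scope, returns 19 + 1 = 20.
Step 3: result = 20

The answer is 20.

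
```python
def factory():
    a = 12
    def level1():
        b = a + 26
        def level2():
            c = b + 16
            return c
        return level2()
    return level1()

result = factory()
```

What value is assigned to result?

Step 1: a = 12. b = a + 26 = 38.
Step 2: c = b + 16 = 38 + 16 = 54.
Step 3: result = 54

The answer is 54.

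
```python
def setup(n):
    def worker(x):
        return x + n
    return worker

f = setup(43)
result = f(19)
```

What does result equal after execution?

Step 1: setup(43) creates a closure that captures n = 43.
Step 2: f(19) calls the closure with x = 19, returning 19 + 43 = 62.
Step 3: result = 62

The answer is 62.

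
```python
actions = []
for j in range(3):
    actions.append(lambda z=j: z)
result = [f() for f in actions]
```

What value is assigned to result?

Step 1: Default arg z=j captures j at each iteration.
Step 2: Each lambda has its own default: 0, 1, ..., 2.
Step 3: result = [0, 1, 2]

The answer is [0, 1, 2].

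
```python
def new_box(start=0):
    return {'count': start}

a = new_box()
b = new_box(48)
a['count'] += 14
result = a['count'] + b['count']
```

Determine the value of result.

Step 1: new_box() returns a new dict each call (immutable default 0).
Step 2: a = {'count': 0}, b = {'count': 48}.
Step 3: a['count'] += 14 = 14. result = 14 + 48 = 62

The answer is 62.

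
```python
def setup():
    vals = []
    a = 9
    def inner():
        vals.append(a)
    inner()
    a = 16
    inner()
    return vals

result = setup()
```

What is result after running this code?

Step 1: a = 9. inner() appends current a to vals.
Step 2: First inner(): appends 9. Then a = 16.
Step 3: Second inner(): appends 16 (closure sees updated a). result = [9, 16]

The answer is [9, 16].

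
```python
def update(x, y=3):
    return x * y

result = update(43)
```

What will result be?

Step 1: update(43) uses default y = 3.
Step 2: Returns 43 * 3 = 129.
Step 3: result = 129

The answer is 129.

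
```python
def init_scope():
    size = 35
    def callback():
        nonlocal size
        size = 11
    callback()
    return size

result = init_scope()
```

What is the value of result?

Step 1: init_scope() sets size = 35.
Step 2: callback() uses nonlocal to reassign size = 11.
Step 3: result = 11

The answer is 11.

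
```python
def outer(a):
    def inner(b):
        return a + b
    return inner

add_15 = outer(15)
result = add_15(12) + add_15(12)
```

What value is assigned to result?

Step 1: add_15 captures a = 15.
Step 2: add_15(12) = 15 + 12 = 27, called twice.
Step 3: result = 27 + 27 = 54

The answer is 54.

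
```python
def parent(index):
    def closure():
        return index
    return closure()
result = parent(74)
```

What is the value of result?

Step 1: parent(74) binds parameter index = 74.
Step 2: closure() looks up index in enclosing scope and finds the parameter index = 74.
Step 3: result = 74

The answer is 74.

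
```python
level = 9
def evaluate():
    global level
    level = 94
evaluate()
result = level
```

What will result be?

Step 1: level = 9 globally.
Step 2: evaluate() declares global level and sets it to 94.
Step 3: After evaluate(), global level = 94. result = 94

The answer is 94.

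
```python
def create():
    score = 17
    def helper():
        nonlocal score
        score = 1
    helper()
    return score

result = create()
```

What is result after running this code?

Step 1: create() sets score = 17.
Step 2: helper() uses nonlocal to reassign score = 1.
Step 3: result = 1

The answer is 1.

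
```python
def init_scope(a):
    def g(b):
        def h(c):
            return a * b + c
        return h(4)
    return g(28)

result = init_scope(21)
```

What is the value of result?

Step 1: a = 21, b = 28, c = 4.
Step 2: h() computes a * b + c = 21 * 28 + 4 = 592.
Step 3: result = 592

The answer is 592.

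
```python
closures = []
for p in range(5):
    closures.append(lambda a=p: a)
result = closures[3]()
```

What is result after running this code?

Step 1: Default argument a=p captures p's value at each iteration.
Step 2: closures[3] captured a = 3 when p was 3.
Step 3: result = 3

The answer is 3.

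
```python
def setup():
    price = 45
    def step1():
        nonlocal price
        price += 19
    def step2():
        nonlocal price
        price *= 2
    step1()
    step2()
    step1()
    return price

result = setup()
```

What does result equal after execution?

Step 1: price = 45.
Step 2: step1(): price = 45 + 19 = 64.
Step 3: step2(): price = 64 * 2 = 128.
Step 4: step1(): price = 128 + 19 = 147. result = 147

The answer is 147.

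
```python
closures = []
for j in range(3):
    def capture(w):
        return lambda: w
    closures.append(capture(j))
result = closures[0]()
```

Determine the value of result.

Step 1: capture(j) creates a new scope capturing w = j at call time.
Step 2: closures[0] = capture(0), so its lambda captures w = 0.
Step 3: result = 0 (closure factory fixes late binding)

The answer is 0.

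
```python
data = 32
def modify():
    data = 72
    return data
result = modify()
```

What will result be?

Step 1: Global data = 32.
Step 2: modify() creates local data = 72, shadowing the global.
Step 3: Returns local data = 72. result = 72

The answer is 72.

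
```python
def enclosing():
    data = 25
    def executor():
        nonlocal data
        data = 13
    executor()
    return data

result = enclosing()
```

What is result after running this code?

Step 1: enclosing() sets data = 25.
Step 2: executor() uses nonlocal to reassign data = 13.
Step 3: result = 13

The answer is 13.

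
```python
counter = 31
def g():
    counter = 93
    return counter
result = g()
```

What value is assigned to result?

Step 1: Global counter = 31.
Step 2: g() creates local counter = 93, shadowing the global.
Step 3: Returns local counter = 93. result = 93

The answer is 93.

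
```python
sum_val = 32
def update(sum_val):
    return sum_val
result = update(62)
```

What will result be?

Step 1: Global sum_val = 32.
Step 2: update(62) takes parameter sum_val = 62, which shadows the global.
Step 3: result = 62

The answer is 62.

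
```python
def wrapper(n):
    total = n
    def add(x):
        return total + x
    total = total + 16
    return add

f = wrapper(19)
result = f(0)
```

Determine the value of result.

Step 1: wrapper(19) sets total = 19, then total = 19 + 16 = 35.
Step 2: Closures capture by reference, so add sees total = 35.
Step 3: f(0) returns 35 + 0 = 35

The answer is 35.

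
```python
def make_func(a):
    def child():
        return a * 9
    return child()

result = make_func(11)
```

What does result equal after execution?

Step 1: make_func(11) binds parameter a = 11.
Step 2: child() accesses a = 11 from enclosing scope.
Step 3: result = 11 * 9 = 99

The answer is 99.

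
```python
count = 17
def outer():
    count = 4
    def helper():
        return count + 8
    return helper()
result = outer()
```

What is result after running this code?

Step 1: outer() shadows global count with count = 4.
Step 2: helper() finds count = 4 in enclosing scope, computes 4 + 8 = 12.
Step 3: result = 12

The answer is 12.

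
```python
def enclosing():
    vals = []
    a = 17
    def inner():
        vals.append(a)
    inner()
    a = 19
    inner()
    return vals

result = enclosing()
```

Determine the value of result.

Step 1: a = 17. inner() appends current a to vals.
Step 2: First inner(): appends 17. Then a = 19.
Step 3: Second inner(): appends 19 (closure sees updated a). result = [17, 19]

The answer is [17, 19].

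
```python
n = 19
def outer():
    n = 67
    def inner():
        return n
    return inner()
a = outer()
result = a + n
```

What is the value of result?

Step 1: outer() has local n = 67. inner() reads from enclosing.
Step 2: outer() returns 67. Global n = 19 unchanged.
Step 3: result = 67 + 19 = 86

The answer is 86.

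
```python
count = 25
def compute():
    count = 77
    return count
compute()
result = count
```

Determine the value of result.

Step 1: count = 25 globally.
Step 2: compute() creates a LOCAL count = 77 (no global keyword!).
Step 3: The global count is unchanged. result = 25

The answer is 25.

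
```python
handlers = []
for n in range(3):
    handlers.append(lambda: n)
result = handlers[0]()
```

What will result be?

Step 1: The loop creates 3 lambdas, all referencing the same variable n.
Step 2: After the loop, n = 2 (final value).
Step 3: handlers[0]() looks up n at call time and finds 2. This is the late binding gotcha. result = 2

The answer is 2.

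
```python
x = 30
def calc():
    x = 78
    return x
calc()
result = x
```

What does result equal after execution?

Step 1: Global x = 30.
Step 2: calc() creates local x = 78 (shadow, not modification).
Step 3: After calc() returns, global x is unchanged. result = 30

The answer is 30.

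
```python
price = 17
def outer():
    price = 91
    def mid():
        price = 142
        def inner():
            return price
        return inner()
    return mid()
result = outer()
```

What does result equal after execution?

Step 1: Three levels of shadowing: global 17, outer 91, mid 142.
Step 2: inner() finds price = 142 in enclosing mid() scope.
Step 3: result = 142

The answer is 142.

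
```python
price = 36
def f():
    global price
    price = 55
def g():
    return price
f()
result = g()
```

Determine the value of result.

Step 1: price = 36.
Step 2: f() sets global price = 55.
Step 3: g() reads global price = 55. result = 55

The answer is 55.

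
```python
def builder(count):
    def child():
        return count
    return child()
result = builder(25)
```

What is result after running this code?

Step 1: builder(25) binds parameter count = 25.
Step 2: child() looks up count in enclosing scope and finds the parameter count = 25.
Step 3: result = 25

The answer is 25.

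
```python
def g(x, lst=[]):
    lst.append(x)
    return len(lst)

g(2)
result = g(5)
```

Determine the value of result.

Step 1: Mutable default list persists between calls.
Step 2: First call: lst = [2], len = 1. Second call: lst = [2, 5], len = 2.
Step 3: result = 2

The answer is 2.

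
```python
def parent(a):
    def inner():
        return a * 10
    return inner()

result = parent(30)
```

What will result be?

Step 1: parent(30) binds parameter a = 30.
Step 2: inner() accesses a = 30 from enclosing scope.
Step 3: result = 30 * 10 = 300

The answer is 300.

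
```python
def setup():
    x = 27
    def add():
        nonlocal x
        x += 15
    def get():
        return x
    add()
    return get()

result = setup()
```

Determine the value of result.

Step 1: x = 27. add() modifies it via nonlocal, get() reads it.
Step 2: add() makes x = 27 + 15 = 42.
Step 3: get() returns 42. result = 42

The answer is 42.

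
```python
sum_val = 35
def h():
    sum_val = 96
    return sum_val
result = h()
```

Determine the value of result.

Step 1: Global sum_val = 35.
Step 2: h() creates local sum_val = 96, shadowing the global.
Step 3: Returns local sum_val = 96. result = 96

The answer is 96.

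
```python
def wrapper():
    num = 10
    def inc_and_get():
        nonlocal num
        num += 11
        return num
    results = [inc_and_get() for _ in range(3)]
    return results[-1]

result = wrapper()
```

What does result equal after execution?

Step 1: num = 10.
Step 2: Three calls to inc_and_get(), each adding 11.
Step 3: Last value = 10 + 11 * 3 = 43

The answer is 43.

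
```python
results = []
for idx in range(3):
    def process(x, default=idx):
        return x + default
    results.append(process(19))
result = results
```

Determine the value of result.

Step 1: Default argument default=idx is evaluated at function definition time.
Step 2: Each iteration creates process with default = current idx value.
Step 3: process(19) returns 19 + default. results = [19, 20, 21]

The answer is [19, 20, 21].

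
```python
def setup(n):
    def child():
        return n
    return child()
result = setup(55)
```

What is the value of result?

Step 1: setup(55) binds parameter n = 55.
Step 2: child() looks up n in enclosing scope and finds the parameter n = 55.
Step 3: result = 55

The answer is 55.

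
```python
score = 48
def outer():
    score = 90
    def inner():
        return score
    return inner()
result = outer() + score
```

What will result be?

Step 1: Global score = 48. outer() shadows with score = 90.
Step 2: inner() returns enclosing score = 90. outer() = 90.
Step 3: result = 90 + global score (48) = 138

The answer is 138.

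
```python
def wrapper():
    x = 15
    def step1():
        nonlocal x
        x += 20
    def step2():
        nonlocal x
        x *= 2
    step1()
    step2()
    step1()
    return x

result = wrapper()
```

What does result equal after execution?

Step 1: x = 15.
Step 2: step1(): x = 15 + 20 = 35.
Step 3: step2(): x = 35 * 2 = 70.
Step 4: step1(): x = 70 + 20 = 90. result = 90

The answer is 90.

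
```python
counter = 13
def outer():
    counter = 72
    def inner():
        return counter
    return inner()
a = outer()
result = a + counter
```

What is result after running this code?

Step 1: outer() has local counter = 72. inner() reads from enclosing.
Step 2: outer() returns 72. Global counter = 13 unchanged.
Step 3: result = 72 + 13 = 85

The answer is 85.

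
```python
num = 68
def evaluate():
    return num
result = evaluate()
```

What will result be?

Step 1: num = 68 is defined in the global scope.
Step 2: evaluate() looks up num. No local num exists, so Python checks the global scope via LEGB rule and finds num = 68.
Step 3: result = 68

The answer is 68.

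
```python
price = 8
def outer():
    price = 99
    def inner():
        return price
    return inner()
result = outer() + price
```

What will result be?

Step 1: Global price = 8. outer() shadows with price = 99.
Step 2: inner() returns enclosing price = 99. outer() = 99.
Step 3: result = 99 + global price (8) = 107

The answer is 107.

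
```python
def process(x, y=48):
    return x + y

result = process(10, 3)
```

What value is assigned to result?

Step 1: process(10, 3) overrides default y with 3.
Step 2: Returns 10 + 3 = 13.
Step 3: result = 13

The answer is 13.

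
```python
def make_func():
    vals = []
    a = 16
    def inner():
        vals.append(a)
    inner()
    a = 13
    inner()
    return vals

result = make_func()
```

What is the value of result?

Step 1: a = 16. inner() appends current a to vals.
Step 2: First inner(): appends 16. Then a = 13.
Step 3: Second inner(): appends 13 (closure sees updated a). result = [16, 13]

The answer is [16, 13].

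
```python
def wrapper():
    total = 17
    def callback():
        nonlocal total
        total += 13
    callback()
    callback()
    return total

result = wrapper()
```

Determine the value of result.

Step 1: total starts at 17.
Step 2: callback() is called 2 times, each adding 13.
Step 3: total = 17 + 13 * 2 = 43

The answer is 43.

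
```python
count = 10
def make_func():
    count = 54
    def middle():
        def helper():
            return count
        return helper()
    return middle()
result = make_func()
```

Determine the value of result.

Step 1: make_func() defines count = 54. middle() and helper() have no local count.
Step 2: helper() checks local (none), enclosing middle() (none), enclosing make_func() and finds count = 54.
Step 3: result = 54

The answer is 54.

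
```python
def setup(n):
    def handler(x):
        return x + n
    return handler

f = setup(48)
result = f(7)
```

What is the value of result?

Step 1: setup(48) creates a closure that captures n = 48.
Step 2: f(7) calls the closure with x = 7, returning 7 + 48 = 55.
Step 3: result = 55

The answer is 55.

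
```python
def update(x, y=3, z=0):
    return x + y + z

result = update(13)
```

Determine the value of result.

Step 1: update(13) uses defaults y = 3, z = 0.
Step 2: Returns 13 + 3 + 0 = 16.
Step 3: result = 16

The answer is 16.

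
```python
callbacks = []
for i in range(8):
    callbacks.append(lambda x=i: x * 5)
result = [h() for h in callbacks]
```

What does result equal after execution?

Step 1: Default arg x=i captures i at each iteration.
Step 2: callbacks[k] has x defaulting to k, returns k * 5.
Step 3: result = [0, 5, 10, 15, 20, 25, 30, 35]

The answer is [0, 5, 10, 15, 20, 25, 30, 35].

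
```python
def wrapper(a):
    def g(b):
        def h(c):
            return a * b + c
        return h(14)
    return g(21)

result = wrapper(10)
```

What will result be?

Step 1: a = 10, b = 21, c = 14.
Step 2: h() computes a * b + c = 10 * 21 + 14 = 224.
Step 3: result = 224

The answer is 224.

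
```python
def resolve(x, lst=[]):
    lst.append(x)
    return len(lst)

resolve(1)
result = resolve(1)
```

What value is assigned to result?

Step 1: Mutable default list persists between calls.
Step 2: First call: lst = [1], len = 1. Second call: lst = [1, 1], len = 2.
Step 3: result = 2

The answer is 2.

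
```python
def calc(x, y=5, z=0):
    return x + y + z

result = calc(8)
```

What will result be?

Step 1: calc(8) uses defaults y = 5, z = 0.
Step 2: Returns 8 + 5 + 0 = 13.
Step 3: result = 13

The answer is 13.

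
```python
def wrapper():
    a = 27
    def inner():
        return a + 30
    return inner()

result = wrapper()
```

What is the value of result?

Step 1: wrapper() defines a = 27.
Step 2: inner() reads a = 27 from enclosing scope, returns 27 + 30 = 57.
Step 3: result = 57

The answer is 57.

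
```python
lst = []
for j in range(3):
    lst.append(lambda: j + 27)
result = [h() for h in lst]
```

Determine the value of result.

Step 1: All lambdas capture j by reference. After the loop, j = 2.
Step 2: Each call returns 2 + 27 = 29.
Step 3: result = [29, 29, 29]

The answer is [29, 29, 29].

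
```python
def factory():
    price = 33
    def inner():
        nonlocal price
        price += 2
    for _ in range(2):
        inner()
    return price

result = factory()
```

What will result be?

Step 1: price = 33.
Step 2: inner() is called 2 times in a loop, each adding 2 via nonlocal.
Step 3: price = 33 + 2 * 2 = 37

The answer is 37.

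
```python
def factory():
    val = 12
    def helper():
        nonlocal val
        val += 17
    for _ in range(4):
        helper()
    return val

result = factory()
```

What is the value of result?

Step 1: val = 12.
Step 2: helper() is called 4 times in a loop, each adding 17 via nonlocal.
Step 3: val = 12 + 17 * 4 = 80

The answer is 80.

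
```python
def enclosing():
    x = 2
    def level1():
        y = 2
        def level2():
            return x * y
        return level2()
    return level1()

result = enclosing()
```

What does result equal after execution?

Step 1: x = 2 in enclosing. y = 2 in level1.
Step 2: level2() reads x = 2 and y = 2 from enclosing scopes.
Step 3: result = 2 * 2 = 4

The answer is 4.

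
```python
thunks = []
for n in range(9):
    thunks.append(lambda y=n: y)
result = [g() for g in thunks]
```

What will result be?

Step 1: Default arg y=n captures n at each iteration.
Step 2: Each lambda has its own default: 0, 1, ..., 8.
Step 3: result = [0, 1, 2, 3, 4, 5, 6, 7, 8]

The answer is [0, 1, 2, 3, 4, 5, 6, 7, 8].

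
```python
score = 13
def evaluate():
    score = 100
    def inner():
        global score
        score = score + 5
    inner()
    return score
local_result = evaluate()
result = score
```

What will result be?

Step 1: Global score = 13. evaluate() creates local score = 100.
Step 2: inner() declares global score and adds 5: global score = 13 + 5 = 18.
Step 3: evaluate() returns its local score = 100 (unaffected by inner).
Step 4: result = global score = 18

The answer is 18.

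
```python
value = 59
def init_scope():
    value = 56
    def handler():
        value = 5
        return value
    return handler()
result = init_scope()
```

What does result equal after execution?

Step 1: Three scopes define value: global (59), init_scope (56), handler (5).
Step 2: handler() has its own local value = 5, which shadows both enclosing and global.
Step 3: result = 5 (local wins in LEGB)

The answer is 5.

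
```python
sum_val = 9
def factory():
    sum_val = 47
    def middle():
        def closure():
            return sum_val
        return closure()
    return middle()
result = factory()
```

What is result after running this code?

Step 1: factory() defines sum_val = 47. middle() and closure() have no local sum_val.
Step 2: closure() checks local (none), enclosing middle() (none), enclosing factory() and finds sum_val = 47.
Step 3: result = 47

The answer is 47.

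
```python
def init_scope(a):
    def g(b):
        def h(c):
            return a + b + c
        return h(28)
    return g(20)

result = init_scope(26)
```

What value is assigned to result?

Step 1: a = 26, b = 20, c = 28 across three nested scopes.
Step 2: h() accesses all three via LEGB rule.
Step 3: result = 26 + 20 + 28 = 74

The answer is 74.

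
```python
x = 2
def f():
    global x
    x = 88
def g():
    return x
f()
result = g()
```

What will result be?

Step 1: x = 2.
Step 2: f() sets global x = 88.
Step 3: g() reads global x = 88. result = 88

The answer is 88.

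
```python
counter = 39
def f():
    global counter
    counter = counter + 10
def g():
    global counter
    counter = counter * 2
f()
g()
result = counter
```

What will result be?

Step 1: counter = 39.
Step 2: f() adds 10: counter = 39 + 10 = 49.
Step 3: g() doubles: counter = 49 * 2 = 98.
Step 4: result = 98

The answer is 98.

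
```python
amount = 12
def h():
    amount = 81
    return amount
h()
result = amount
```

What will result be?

Step 1: Global amount = 12.
Step 2: h() creates local amount = 81 (shadow, not modification).
Step 3: After h() returns, global amount is unchanged. result = 12

The answer is 12.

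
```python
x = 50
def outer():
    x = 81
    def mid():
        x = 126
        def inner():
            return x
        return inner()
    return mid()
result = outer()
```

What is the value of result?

Step 1: Three levels of shadowing: global 50, outer 81, mid 126.
Step 2: inner() finds x = 126 in enclosing mid() scope.
Step 3: result = 126

The answer is 126.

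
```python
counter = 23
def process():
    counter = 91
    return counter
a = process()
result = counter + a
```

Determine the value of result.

Step 1: Global counter = 23. process() returns local counter = 91.
Step 2: a = 91. Global counter still = 23.
Step 3: result = 23 + 91 = 114

The answer is 114.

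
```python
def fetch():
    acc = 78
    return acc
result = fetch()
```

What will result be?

Step 1: fetch() defines acc = 78 in its local scope.
Step 2: return acc finds the local variable acc = 78.
Step 3: result = 78

The answer is 78.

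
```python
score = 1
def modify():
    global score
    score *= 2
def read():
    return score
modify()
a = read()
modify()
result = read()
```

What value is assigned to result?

Step 1: score = 1.
Step 2: First modify(): score = 1 * 2 = 2.
Step 3: Second modify(): score = 2 * 2 = 4.
Step 4: read() returns 4

The answer is 4.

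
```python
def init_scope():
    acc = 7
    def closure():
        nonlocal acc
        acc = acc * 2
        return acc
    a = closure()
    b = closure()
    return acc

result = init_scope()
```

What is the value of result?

Step 1: acc starts at 7.
Step 2: First closure(): acc = 7 * 2 = 14.
Step 3: Second closure(): acc = 14 * 2 = 28.
Step 4: result = 28

The answer is 28.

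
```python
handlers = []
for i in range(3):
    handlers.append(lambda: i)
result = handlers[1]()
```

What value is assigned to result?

Step 1: The loop creates 3 lambdas, all referencing the same variable i.
Step 2: After the loop, i = 2 (final value).
Step 3: handlers[1]() looks up i at call time and finds 2. This is the late binding gotcha. result = 2

The answer is 2.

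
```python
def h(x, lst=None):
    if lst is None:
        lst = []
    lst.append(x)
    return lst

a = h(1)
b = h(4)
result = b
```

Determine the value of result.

Step 1: None default with guard creates a NEW list each call.
Step 2: a = [1] (fresh list). b = [4] (another fresh list).
Step 3: result = [4] (this is the fix for mutable default)

The answer is [4].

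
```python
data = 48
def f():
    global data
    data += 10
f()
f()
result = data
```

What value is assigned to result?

Step 1: data = 48.
Step 2: First f(): data = 48 + 10 = 58.
Step 3: Second f(): data = 58 + 10 = 68. result = 68

The answer is 68.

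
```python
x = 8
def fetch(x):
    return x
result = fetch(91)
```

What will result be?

Step 1: Global x = 8.
Step 2: fetch(91) takes parameter x = 91, which shadows the global.
Step 3: result = 91

The answer is 91.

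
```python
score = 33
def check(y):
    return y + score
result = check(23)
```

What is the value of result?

Step 1: score = 33 is defined globally.
Step 2: check(23) uses parameter y = 23 and looks up score from global scope = 33.
Step 3: result = 23 + 33 = 56

The answer is 56.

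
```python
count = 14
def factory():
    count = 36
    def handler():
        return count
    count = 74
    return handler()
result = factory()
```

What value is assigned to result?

Step 1: factory() sets count = 36, then later count = 74.
Step 2: handler() is called after count is reassigned to 74. Closures capture variables by reference, not by value.
Step 3: result = 74

The answer is 74.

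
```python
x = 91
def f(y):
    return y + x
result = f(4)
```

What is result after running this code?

Step 1: x = 91 is defined globally.
Step 2: f(4) uses parameter y = 4 and looks up x from global scope = 91.
Step 3: result = 4 + 91 = 95

The answer is 95.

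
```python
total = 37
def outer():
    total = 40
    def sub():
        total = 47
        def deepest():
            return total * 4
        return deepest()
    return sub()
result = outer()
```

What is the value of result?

Step 1: deepest() looks up total through LEGB: not local, finds total = 47 in enclosing sub().
Step 2: Returns 47 * 4 = 188.
Step 3: result = 188

The answer is 188.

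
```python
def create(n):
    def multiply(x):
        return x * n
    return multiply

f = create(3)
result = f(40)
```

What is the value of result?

Step 1: create(3) returns multiply closure with n = 3.
Step 2: f(40) computes 40 * 3 = 120.
Step 3: result = 120

The answer is 120.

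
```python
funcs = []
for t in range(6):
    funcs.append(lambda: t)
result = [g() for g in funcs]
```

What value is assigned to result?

Step 1: All 6 lambdas share the same variable t.
Step 2: After the loop, t = 5.
Step 3: Each call returns 5. result = [5, 5, 5, 5, 5, 5]

The answer is [5, 5, 5, 5, 5, 5].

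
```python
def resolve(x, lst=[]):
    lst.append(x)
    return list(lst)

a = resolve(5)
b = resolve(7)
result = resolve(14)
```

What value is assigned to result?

Step 1: Default list is shared. list() creates copies for return values.
Step 2: Internal list grows: [5] -> [5, 7] -> [5, 7, 14].
Step 3: result = [5, 7, 14]

The answer is [5, 7, 14].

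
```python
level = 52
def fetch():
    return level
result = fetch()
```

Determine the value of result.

Step 1: level = 52 is defined in the global scope.
Step 2: fetch() looks up level. No local level exists, so Python checks the global scope via LEGB rule and finds level = 52.
Step 3: result = 52

The answer is 52.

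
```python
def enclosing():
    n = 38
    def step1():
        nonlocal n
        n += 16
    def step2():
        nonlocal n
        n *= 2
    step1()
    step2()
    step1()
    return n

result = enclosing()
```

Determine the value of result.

Step 1: n = 38.
Step 2: step1(): n = 38 + 16 = 54.
Step 3: step2(): n = 54 * 2 = 108.
Step 4: step1(): n = 108 + 16 = 124. result = 124

The answer is 124.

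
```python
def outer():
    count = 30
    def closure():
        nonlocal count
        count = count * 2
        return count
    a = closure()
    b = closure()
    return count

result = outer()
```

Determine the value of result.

Step 1: count starts at 30.
Step 2: First closure(): count = 30 * 2 = 60.
Step 3: Second closure(): count = 60 * 2 = 120.
Step 4: result = 120

The answer is 120.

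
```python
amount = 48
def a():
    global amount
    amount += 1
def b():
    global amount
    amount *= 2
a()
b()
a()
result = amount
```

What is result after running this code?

Step 1: amount = 48.
Step 2: a(): amount = 48 + 1 = 49.
Step 3: b(): amount = 49 * 2 = 98.
Step 4: a(): amount = 98 + 1 = 99

The answer is 99.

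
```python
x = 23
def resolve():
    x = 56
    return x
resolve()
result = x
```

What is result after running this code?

Step 1: x = 23 globally.
Step 2: resolve() creates a LOCAL x = 56 (no global keyword!).
Step 3: The global x is unchanged. result = 23

The answer is 23.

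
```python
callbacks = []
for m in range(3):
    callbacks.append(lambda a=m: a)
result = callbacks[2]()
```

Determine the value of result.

Step 1: Default argument a=m captures m's value at each iteration.
Step 2: callbacks[2] captured a = 2 when m was 2.
Step 3: result = 2

The answer is 2.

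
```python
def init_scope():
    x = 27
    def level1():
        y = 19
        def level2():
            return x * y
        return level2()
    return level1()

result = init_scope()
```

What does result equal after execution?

Step 1: x = 27 in init_scope. y = 19 in level1.
Step 2: level2() reads x = 27 and y = 19 from enclosing scopes.
Step 3: result = 27 * 19 = 513

The answer is 513.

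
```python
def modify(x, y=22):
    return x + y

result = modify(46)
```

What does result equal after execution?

Step 1: modify(46) uses default y = 22.
Step 2: Returns 46 + 22 = 68.
Step 3: result = 68

The answer is 68.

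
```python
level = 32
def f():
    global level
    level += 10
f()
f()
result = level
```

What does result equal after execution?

Step 1: level = 32.
Step 2: First f(): level = 32 + 10 = 42.
Step 3: Second f(): level = 42 + 10 = 52. result = 52

The answer is 52.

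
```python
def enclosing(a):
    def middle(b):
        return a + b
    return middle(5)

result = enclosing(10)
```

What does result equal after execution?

Step 1: enclosing(10) passes a = 10.
Step 2: middle(5) has b = 5, reads a = 10 from enclosing.
Step 3: result = 10 + 5 = 15

The answer is 15.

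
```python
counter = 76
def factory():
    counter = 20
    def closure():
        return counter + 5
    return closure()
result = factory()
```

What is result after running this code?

Step 1: factory() shadows global counter with counter = 20.
Step 2: closure() finds counter = 20 in enclosing scope, computes 20 + 5 = 25.
Step 3: result = 25

The answer is 25.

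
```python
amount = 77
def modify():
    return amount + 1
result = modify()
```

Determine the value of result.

Step 1: amount = 77 is defined globally.
Step 2: modify() looks up amount from global scope = 77, then computes 77 + 1 = 78.
Step 3: result = 78

The answer is 78.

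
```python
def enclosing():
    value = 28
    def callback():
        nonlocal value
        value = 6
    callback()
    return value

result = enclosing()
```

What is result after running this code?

Step 1: enclosing() sets value = 28.
Step 2: callback() uses nonlocal to reassign value = 6.
Step 3: result = 6

The answer is 6.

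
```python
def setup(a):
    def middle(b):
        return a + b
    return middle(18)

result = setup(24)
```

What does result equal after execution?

Step 1: setup(24) passes a = 24.
Step 2: middle(18) has b = 18, reads a = 24 from enclosing.
Step 3: result = 24 + 18 = 42

The answer is 42.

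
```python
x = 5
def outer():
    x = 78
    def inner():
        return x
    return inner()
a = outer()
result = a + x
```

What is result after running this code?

Step 1: outer() has local x = 78. inner() reads from enclosing.
Step 2: outer() returns 78. Global x = 5 unchanged.
Step 3: result = 78 + 5 = 83

The answer is 83.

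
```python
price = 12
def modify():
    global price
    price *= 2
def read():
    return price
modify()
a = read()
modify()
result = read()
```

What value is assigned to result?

Step 1: price = 12.
Step 2: First modify(): price = 12 * 2 = 24.
Step 3: Second modify(): price = 24 * 2 = 48.
Step 4: read() returns 48

The answer is 48.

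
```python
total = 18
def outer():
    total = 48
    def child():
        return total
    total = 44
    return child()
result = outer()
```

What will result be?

Step 1: outer() sets total = 48, then later total = 44.
Step 2: child() is called after total is reassigned to 44. Closures capture variables by reference, not by value.
Step 3: result = 44

The answer is 44.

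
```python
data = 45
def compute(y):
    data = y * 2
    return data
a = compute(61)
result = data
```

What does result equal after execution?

Step 1: Global data = 45.
Step 2: compute(61) creates local data = 61 * 2 = 122.
Step 3: Global data unchanged because no global keyword. result = 45

The answer is 45.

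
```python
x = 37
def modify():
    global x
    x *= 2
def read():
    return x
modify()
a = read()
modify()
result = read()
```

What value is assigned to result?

Step 1: x = 37.
Step 2: First modify(): x = 37 * 2 = 74.
Step 3: Second modify(): x = 74 * 2 = 148.
Step 4: read() returns 148

The answer is 148.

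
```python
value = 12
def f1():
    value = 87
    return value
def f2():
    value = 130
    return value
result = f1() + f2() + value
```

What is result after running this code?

Step 1: Each function shadows global value with its own local.
Step 2: f1() returns 87, f2() returns 130.
Step 3: Global value = 12 is unchanged. result = 87 + 130 + 12 = 229

The answer is 229.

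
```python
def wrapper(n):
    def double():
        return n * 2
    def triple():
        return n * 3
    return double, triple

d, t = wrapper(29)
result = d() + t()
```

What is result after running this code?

Step 1: Both closures capture the same n = 29.
Step 2: d() = 29 * 2 = 58, t() = 29 * 3 = 87.
Step 3: result = 58 + 87 = 145

The answer is 145.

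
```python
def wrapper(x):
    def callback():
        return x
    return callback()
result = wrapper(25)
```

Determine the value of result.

Step 1: wrapper(25) binds parameter x = 25.
Step 2: callback() looks up x in enclosing scope and finds the parameter x = 25.
Step 3: result = 25

The answer is 25.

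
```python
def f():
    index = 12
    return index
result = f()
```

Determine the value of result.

Step 1: f() defines index = 12 in its local scope.
Step 2: return index finds the local variable index = 12.
Step 3: result = 12

The answer is 12.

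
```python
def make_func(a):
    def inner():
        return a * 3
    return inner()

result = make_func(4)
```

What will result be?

Step 1: make_func(4) binds parameter a = 4.
Step 2: inner() accesses a = 4 from enclosing scope.
Step 3: result = 4 * 3 = 12

The answer is 12.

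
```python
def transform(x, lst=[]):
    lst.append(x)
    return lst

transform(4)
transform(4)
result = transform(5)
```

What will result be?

Step 1: Mutable default argument gotcha! The list [] is created once.
Step 2: Each call appends to the SAME list: [4], [4, 4], [4, 4, 5].
Step 3: result = [4, 4, 5]

The answer is [4, 4, 5].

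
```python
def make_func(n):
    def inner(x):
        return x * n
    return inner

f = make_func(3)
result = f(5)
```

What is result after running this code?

Step 1: make_func(3) creates a closure capturing n = 3.
Step 2: f(5) computes 5 * 3 = 15.
Step 3: result = 15

The answer is 15.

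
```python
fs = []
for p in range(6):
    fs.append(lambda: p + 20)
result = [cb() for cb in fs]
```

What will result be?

Step 1: All lambdas capture p by reference. After the loop, p = 5.
Step 2: Each call returns 5 + 20 = 25.
Step 3: result = [25, 25, 25, 25, 25, 25]

The answer is [25, 25, 25, 25, 25, 25].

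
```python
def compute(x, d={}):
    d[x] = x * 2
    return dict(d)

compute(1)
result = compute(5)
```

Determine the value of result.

Step 1: Mutable default dict is shared across calls.
Step 2: First call adds 1: 2. Second call adds 5: 10.
Step 3: result = {1: 2, 5: 10}

The answer is {1: 2, 5: 10}.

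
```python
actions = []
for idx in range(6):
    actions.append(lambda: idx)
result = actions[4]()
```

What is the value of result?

Step 1: The loop creates 6 lambdas, all referencing the same variable idx.
Step 2: After the loop, idx = 5 (final value).
Step 3: actions[4]() looks up idx at call time and finds 5. This is the late binding gotcha. result = 5

The answer is 5.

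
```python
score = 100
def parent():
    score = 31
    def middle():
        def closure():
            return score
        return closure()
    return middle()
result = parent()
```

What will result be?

Step 1: parent() defines score = 31. middle() and closure() have no local score.
Step 2: closure() checks local (none), enclosing middle() (none), enclosing parent() and finds score = 31.
Step 3: result = 31

The answer is 31.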